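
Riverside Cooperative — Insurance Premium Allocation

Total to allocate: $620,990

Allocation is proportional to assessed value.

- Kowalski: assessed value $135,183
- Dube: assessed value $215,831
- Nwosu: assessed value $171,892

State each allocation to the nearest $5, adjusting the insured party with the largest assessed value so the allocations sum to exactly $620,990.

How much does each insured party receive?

Assessed value total: 135,183 + 215,831 + 171,892 = 522,906.
Pro-rata amounts: Kowalski 160,539.93; Dube 256,315.46; Nwosu 204,134.61.
At nearest $5: Kowalski $160,540; Dube $256,315; Nwosu $204,135. Sum = $620,990.
No rounding difference to absorb.

Kowalski: $160,540 · Dube: $256,315 · Nwosu: $204,135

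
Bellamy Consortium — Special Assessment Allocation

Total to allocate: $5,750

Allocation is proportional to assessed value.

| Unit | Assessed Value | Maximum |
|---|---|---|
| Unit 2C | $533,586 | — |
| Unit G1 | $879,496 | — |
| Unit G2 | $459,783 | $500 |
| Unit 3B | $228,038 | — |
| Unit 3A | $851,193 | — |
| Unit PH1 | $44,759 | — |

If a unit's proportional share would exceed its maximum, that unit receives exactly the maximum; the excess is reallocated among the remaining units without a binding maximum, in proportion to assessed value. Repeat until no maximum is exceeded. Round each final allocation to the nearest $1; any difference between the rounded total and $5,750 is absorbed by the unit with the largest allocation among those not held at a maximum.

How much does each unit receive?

Total assessed value = 2,996,855.
Proportional shares (ignoring caps): Unit 2C 1,023.78; Unit G1 1,687.47; Unit G2 882.18; Unit 3B 437.53; Unit 3A 1,633.17; Unit PH1 85.88.
Held at cap: Unit G2 ($500); balance $5,250 reallocated over remaining assessed value 2,537,072.
Shares after redistribution: Unit 2C 1,104.16 → $1,104; Unit G1 1,819.95 → $1,820; Unit 3B 471.88 → $472; Unit 3A 1,761.39 → $1,761; Unit PH1 92.62 → $93.

Unit 2C: $1,104; Unit G1: $1,820; Unit G2: $500; Unit 3B: $472; Unit 3A: $1,761; Unit PH1: $93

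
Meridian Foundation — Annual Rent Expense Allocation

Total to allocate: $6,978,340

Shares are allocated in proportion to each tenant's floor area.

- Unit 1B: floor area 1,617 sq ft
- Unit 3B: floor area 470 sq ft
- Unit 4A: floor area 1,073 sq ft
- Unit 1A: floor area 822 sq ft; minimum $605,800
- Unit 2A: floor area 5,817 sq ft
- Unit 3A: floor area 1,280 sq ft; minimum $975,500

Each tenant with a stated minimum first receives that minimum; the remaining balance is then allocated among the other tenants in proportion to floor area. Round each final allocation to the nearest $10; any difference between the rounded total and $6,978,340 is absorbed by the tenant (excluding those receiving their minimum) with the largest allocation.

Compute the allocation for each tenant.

Unit 1B: $972,150; Unit 3B: $282,570; Unit 4A: $645,100; Unit 1A: $605,800; Unit 2A: $3,497,220; Unit 3A: $975,500

Minimums first: Unit 1A $605,800; Unit 3A $975,500. Balance $5,397,040.
Balance split over remaining floor area 8,977: Unit 1B 972,152.58 → $972,150; Unit 3B 282,567.54 → $282,570; Unit 4A 645,095.68 → $645,100; Unit 2A 3,497,224.20 → $3,497,220.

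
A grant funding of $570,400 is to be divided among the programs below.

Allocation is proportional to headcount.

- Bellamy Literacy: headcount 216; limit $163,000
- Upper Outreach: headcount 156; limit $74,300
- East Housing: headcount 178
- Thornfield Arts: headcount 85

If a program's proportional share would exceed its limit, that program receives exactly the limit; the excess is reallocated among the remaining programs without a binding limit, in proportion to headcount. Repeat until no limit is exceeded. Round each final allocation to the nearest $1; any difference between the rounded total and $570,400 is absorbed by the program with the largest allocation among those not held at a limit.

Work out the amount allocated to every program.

Bellamy Literacy: $163,000 | Upper Outreach: $74,300 | East Housing: $225,444 | Thornfield Arts: $107,656

Headcount total: 635.
Pro-rata shares before constraints: Bellamy Literacy 194,025.83; Upper Outreach 140,129.76; East Housing 159,891.65; Thornfield Arts 76,352.76.
Cap binds for Bellamy Literacy ($163,000), Upper Outreach ($74,300); remaining pool $333,100 reallocated over remaining headcount 263.
Redistributed shares: East Housing 225,444.11 → $225,444; Thornfield Arts 107,655.89 → $107,656.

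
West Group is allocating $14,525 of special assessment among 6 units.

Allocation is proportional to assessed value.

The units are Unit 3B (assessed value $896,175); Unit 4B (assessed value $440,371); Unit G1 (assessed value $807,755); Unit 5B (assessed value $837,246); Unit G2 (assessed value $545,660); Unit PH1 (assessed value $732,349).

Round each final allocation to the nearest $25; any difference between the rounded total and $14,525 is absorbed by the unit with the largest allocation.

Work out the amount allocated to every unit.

Unit 3B: $3,075 · Unit 4B: $1,500 · Unit G1: $2,750 · Unit 5B: $2,850 · Unit G2: $1,850 · Unit PH1: $2,500

Combined assessed value = 4,259,556.
Unrounded shares: Unit 3B 896,175/4,259,556 × $14,525 = 3,055.94; Unit 4B 440,371/4,259,556 × $14,525 = 1,501.66; Unit G1 807,755/4,259,556 × $14,525 = 2,754.43; Unit 5B 837,246/4,259,556 × $14,525 = 2,854.99; Unit G2 545,660/4,259,556 × $14,525 = 1,860.69; Unit PH1 732,349/4,259,556 × $14,525 = 2,497.30.
At nearest $25: Unit 3B $3,050; Unit 4B $1,500; Unit G1 $2,750; Unit 5B $2,850; Unit G2 $1,850; Unit PH1 $2,500. Sum = $14,500.
Difference $14,525 − $14,500 = +$25 applied to largest allocation (Unit 3B): Unit 3B becomes $3,075.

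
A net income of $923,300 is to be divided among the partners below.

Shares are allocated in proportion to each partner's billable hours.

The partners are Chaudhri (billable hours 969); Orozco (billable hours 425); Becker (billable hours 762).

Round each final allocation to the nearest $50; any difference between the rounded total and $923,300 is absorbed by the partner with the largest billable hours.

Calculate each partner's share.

Chaudhri: $415,000; Orozco: $182,000; Becker: $326,300

Billable hours total: 2,156.
Proportional shares: Chaudhri 969/2,156 × $923,300 = 414,971.10; Orozco 425/2,156 × $923,300 = 182,004.87; Becker 762/2,156 × $923,300 = 326,324.03.
At nearest $50: Chaudhri $414,950; Orozco $182,000; Becker $326,300. Sum = $923,250.
Difference $923,300 − $923,250 = +$50 applied to largest billable hours (Chaudhri): Chaudhri becomes $415,000.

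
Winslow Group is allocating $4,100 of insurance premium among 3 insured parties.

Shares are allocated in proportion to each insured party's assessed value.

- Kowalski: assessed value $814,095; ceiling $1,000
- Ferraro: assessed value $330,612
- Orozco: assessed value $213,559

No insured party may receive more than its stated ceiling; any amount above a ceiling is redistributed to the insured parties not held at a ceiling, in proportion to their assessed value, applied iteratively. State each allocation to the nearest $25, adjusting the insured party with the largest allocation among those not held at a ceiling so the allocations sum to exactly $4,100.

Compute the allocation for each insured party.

Combined assessed value = 1,358,266.
Proportional shares (ignoring caps): Kowalski 2,457.39; Ferraro 997.97; Orozco 644.64.
Capped: Kowalski ($1,000); balance $3,100 reallocated over remaining assessed value 544,171.
Redistributed shares: Ferraro 1,883.41 → $1,875; Orozco 1,216.59 → $1,225.

Kowalski: $1,000 · Ferraro: $1,875 · Orozco: $1,225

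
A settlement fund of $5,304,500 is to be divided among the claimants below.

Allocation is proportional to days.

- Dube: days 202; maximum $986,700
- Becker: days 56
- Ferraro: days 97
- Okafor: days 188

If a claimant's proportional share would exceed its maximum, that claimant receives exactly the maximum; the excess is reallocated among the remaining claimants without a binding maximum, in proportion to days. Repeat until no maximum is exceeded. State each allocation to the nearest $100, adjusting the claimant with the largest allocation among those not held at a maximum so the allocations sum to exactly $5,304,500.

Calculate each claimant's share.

Days total: 543.
Proportional shares (ignoring caps): Dube 1,973,313.08; Becker 547,057.09; Ferraro 947,581.03; Okafor 1,836,548.80.
Capped: Dube ($986,700); residual $4,317,800 reallocated over remaining days 341.
Shares after redistribution: Becker 709,081.52 → $709,100; Ferraro 1,228,230.50 → $1,228,200; Okafor 2,380,487.98 → $2,380,500.

Dube: $986,700 | Becker: $709,100 | Ferraro: $1,228,200 | Okafor: $2,380,500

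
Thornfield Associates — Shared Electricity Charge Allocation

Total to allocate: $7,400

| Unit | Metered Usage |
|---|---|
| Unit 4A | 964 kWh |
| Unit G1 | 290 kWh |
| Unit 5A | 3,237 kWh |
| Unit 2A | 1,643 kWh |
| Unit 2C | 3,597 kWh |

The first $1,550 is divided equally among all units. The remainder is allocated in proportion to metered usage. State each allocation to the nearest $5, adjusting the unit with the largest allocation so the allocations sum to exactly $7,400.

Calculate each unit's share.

First tranche $1,550 split equally: $310 each.
Remainder $5,850 by metered usage (total 9,731): Unit 4A 579.53 → $580; Unit G1 174.34 → $175; Unit 5A 1,945.99 → $1,945; Unit 2A 987.72 → $990; Unit 2C 2,162.41 → $2,160.
Totals: Unit 4A $310 + $580 = $890; Unit G1 $310 + $175 = $485; Unit 5A $310 + $1,945 = $2,255; Unit 2A $310 + $990 = $1,300; Unit 2C $310 + $2,160 = $2,470.

Unit 4A: $890 · Unit G1: $485 · Unit 5A: $2,255 · Unit 2A: $1,300 · Unit 2C: $2,470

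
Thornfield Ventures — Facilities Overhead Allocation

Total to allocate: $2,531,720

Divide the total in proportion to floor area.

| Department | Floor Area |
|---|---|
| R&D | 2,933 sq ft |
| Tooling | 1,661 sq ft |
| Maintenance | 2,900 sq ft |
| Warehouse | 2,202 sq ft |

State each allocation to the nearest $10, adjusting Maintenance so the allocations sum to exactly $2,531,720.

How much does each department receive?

R&D: $765,830 · Tooling: $433,700 · Maintenance: $757,230 · Warehouse: $574,960

Combined floor area = 9,696.
Proportional shares: R&D 2,933/9,696 × $2,531,720 = 765,834.86; Tooling 1,661/9,696 × $2,531,720 = 433,703.27; Maintenance 2,900/9,696 × $2,531,720 = 757,218.23; Warehouse 2,202/9,696 × $2,531,720 = 574,963.64.
At nearest $10: R&D $765,830; Tooling $433,700; Maintenance $757,220; Warehouse $574,960. Sum = $2,531,710.
Difference $2,531,720 − $2,531,710 = +$10 applied to Maintenance: Maintenance becomes $757,230.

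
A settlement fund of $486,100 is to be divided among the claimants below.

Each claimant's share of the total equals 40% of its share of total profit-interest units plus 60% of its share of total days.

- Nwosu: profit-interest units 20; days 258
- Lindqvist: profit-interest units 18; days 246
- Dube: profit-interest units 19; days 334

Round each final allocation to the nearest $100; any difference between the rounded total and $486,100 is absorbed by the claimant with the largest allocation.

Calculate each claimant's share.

Totals — profit-interest units 57, days 838.
Blended shares (40% profit-interest units + 60% days): Nwosu 0.3251; Lindqvist 0.3024; Dube 0.3725.
Unrounded shares: Nwosu 158,019.64; Lindqvist 147,020.67; Dube 181,059.68.
After rounding ($100): Nwosu $158,000; Lindqvist $147,000; Dube $181,100. Sum = $486,100.
Sum already equals the total — no adjustment.

Nwosu: $158,000; Lindqvist: $147,000; Dube: $181,100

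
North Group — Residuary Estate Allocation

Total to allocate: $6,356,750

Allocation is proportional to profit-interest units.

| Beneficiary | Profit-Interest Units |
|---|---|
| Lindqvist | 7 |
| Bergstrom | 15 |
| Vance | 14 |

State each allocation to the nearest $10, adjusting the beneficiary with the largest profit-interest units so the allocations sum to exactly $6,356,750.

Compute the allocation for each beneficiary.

Profit-interest units total: 7 + 15 + 14 = 36.
Unrounded shares: Lindqvist 1,236,034.72; Bergstrom 2,648,645.83; Vance 2,472,069.44.
At nearest $10: Lindqvist $1,236,030; Bergstrom $2,648,650; Vance $2,472,070. Sum = $6,356,750.
No rounding difference to absorb.

Lindqvist: $1,236,030 · Bergstrom: $2,648,650 · Vance: $2,472,070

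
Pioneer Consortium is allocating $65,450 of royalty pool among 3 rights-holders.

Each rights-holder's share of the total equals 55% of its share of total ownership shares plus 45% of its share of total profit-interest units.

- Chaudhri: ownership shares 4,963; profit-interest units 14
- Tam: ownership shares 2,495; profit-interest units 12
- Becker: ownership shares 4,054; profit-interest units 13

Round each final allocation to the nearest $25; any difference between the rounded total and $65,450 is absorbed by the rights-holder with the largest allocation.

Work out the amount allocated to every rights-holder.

Ownership shares total 11,512; profit-interest units total 39.
Combined weights (55% ownership shares + 45% profit-interest units): Chaudhri 0.3987; Tam 0.2577; Becker 0.3437.
Proportional shares: Chaudhri 26,091.77; Tam 16,864.06; Becker 22,494.17.
After rounding ($25): Chaudhri $26,100; Tam $16,875; Becker $22,500. Sum = $65,475.
Difference $65,450 − $65,475 = −$25 applied to largest allocation (Chaudhri): Chaudhri becomes $26,075.

Chaudhri: $26,075 | Tam: $16,875 | Becker: $22,500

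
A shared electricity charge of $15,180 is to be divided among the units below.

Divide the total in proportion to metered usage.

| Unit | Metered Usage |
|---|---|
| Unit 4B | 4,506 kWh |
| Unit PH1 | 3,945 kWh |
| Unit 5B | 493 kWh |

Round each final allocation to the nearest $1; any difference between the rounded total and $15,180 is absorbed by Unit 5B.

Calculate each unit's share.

Unit 4B: $7,648; Unit PH1: $6,696; Unit 5B: $836

Total metered usage = 8,944.
Proportional shares: Unit 4B 4,506/8,944 × $15,180 = 7,647.71; Unit PH1 3,945/8,944 × $15,180 = 6,695.56; Unit 5B 493/8,944 × $15,180 = 836.73.
Rounded to nearest $1: Unit 4B $7,648; Unit PH1 $6,696; Unit 5B $837. Sum = $15,181.
Difference $15,180 − $15,181 = −$1 applied to Unit 5B: Unit 5B becomes $836.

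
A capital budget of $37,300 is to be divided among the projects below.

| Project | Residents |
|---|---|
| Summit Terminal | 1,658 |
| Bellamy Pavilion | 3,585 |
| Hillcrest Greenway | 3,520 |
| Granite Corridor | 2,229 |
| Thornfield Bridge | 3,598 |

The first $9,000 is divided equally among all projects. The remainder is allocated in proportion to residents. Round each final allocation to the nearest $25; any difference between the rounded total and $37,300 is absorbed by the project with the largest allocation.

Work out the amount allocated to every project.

Summit Terminal: $5,025 · Bellamy Pavilion: $8,750 · Hillcrest Greenway: $8,625 · Granite Corridor: $6,125 · Thornfield Bridge: $8,775

Equal tier: $9,000 ÷ 5 = $1,800 apiece.
Remainder $28,300 by residents (total 14,590): Summit Terminal 3,216.00 → $3,225; Bellamy Pavilion 6,953.77 → $6,950; Hillcrest Greenway 6,827.69 → $6,825; Granite Corridor 4,323.56 → $4,325; Thornfield Bridge 6,978.99 → $6,975.
Totals: Summit Terminal $1,800 + $3,225 = $5,025; Bellamy Pavilion $1,800 + $6,950 = $8,750; Hillcrest Greenway $1,800 + $6,825 = $8,625; Granite Corridor $1,800 + $4,325 = $6,125; Thornfield Bridge $1,800 + $6,975 = $8,775.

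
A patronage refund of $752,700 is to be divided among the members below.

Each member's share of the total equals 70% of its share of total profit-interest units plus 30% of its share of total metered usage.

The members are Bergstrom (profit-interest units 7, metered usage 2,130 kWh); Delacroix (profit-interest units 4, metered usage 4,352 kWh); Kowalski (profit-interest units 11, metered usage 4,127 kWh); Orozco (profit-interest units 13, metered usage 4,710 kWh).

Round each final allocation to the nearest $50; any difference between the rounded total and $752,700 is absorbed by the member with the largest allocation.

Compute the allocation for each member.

Bergstrom: $136,800 · Delacroix: $124,350 · Kowalski: $226,450 · Orozco: $265,100

Totals — profit-interest units 35, metered usage 15,319.
Composite weights (70% profit-interest units + 30% metered usage): Bergstrom 0.1817; Delacroix 0.1652; Kowalski 0.3008; Orozco 0.3522.
Pro-rata amounts: Bergstrom 136,775.30; Delacroix 124,366.74; Kowalski 226,428.12; Orozco 265,129.84.
Rounded to nearest $50: Bergstrom $136,800; Delacroix $124,350; Kowalski $226,450; Orozco $265,150. Sum = $752,750.
Difference $752,700 − $752,750 = −$50 applied to largest allocation (Orozco): Orozco becomes $265,100.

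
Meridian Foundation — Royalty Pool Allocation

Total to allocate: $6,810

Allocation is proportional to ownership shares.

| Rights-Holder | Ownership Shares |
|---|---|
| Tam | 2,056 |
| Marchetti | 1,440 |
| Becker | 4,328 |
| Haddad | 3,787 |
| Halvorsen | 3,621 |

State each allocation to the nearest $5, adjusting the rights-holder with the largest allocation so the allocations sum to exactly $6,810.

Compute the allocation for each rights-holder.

Sum of ownership shares: 15,232.
Proportional shares: Tam 2,056/15,232 × $6,810 = 919.21; Marchetti 1,440/15,232 × $6,810 = 643.80; Becker 4,328/15,232 × $6,810 = 1,934.98; Haddad 3,787/15,232 × $6,810 = 1,693.11; Halvorsen 3,621/15,232 × $6,810 = 1,618.90.
After rounding ($5): Tam $920; Marchetti $645; Becker $1,935; Haddad $1,695; Halvorsen $1,620. Sum = $6,815.
Difference $6,810 − $6,815 = −$5 applied to largest allocation (Becker): Becker becomes $1,930.

Tam: $920 · Marchetti: $645 · Becker: $1,930 · Haddad: $1,695 · Halvorsen: $1,620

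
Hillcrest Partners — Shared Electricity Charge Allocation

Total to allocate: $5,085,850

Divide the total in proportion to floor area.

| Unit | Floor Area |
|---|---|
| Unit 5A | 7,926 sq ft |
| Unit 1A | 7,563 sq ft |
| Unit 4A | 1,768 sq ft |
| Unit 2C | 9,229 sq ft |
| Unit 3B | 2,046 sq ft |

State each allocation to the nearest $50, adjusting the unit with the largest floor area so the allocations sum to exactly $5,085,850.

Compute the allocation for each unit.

Unit 5A: $1,412,800; Unit 1A: $1,348,100; Unit 4A: $315,150; Unit 2C: $1,645,100; Unit 3B: $364,700

Total floor area = 7,926 + 7,563 + 1,768 + 9,229 + 2,046 = 28,532.
Proportional shares: Unit 5A 1,412,815.33; Unit 1A 1,348,110.32; Unit 4A 315,147.30; Unit 2C 1,645,076.04; Unit 3B 364,701.01.
Rounded to nearest $50: Unit 5A $1,412,800; Unit 1A $1,348,100; Unit 4A $315,150; Unit 2C $1,645,100; Unit 3B $364,700. Sum = $5,085,850.
Rounded total matches; no reconciliation needed.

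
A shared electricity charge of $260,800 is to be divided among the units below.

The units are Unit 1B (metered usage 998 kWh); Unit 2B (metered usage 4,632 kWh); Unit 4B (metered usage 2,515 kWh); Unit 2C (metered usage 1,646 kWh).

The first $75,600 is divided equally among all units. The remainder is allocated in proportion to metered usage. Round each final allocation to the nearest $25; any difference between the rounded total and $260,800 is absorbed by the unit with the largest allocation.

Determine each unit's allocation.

$75,600 shared equally gives $18,900 per unit.
Remainder $185,200 by metered usage (total 9,791): Unit 1B 18,877.50 → $18,875; Unit 2B 87,615.81 → $87,625; Unit 4B 47,572.06 → $47,575; Unit 2C 31,134.63 → $31,125.
Totals: Unit 1B $18,900 + $18,875 = $37,775; Unit 2B $18,900 + $87,625 = $106,525; Unit 4B $18,900 + $47,575 = $66,475; Unit 2C $18,900 + $31,125 = $50,025.

Unit 1B: $37,775 | Unit 2B: $106,525 | Unit 4B: $66,475 | Unit 2C: $50,025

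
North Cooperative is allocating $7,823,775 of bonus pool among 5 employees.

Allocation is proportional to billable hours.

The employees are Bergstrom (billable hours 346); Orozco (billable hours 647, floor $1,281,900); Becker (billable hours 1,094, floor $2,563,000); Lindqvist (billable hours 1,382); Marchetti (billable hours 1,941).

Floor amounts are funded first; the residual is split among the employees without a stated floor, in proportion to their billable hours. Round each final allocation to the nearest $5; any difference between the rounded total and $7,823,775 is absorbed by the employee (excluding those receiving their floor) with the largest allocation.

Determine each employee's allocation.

Fund the minimums — Orozco $1,281,900; Becker $2,563,000. Remaining pool $3,978,875.
Remaining pool split over remaining billable hours 3,669: Bergstrom 375,222.34 → $375,220; Lindqvist 1,498,720.43 → $1,498,720; Marchetti 2,104,932.24 → $2,104,930.
Rounding difference +$5 applied to Marchetti → $2,104,935.

Bergstrom: $375,220 · Orozco: $1,281,900 · Becker: $2,563,000 · Lindqvist: $1,498,720 · Marchetti: $2,104,935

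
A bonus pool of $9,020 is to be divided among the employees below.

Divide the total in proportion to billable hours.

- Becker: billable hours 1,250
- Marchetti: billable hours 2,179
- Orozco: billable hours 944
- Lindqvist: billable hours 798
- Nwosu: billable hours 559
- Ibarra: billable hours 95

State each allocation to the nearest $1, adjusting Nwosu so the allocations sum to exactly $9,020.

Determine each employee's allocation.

Becker: $1,936; Marchetti: $3,374; Orozco: $1,462; Lindqvist: $1,236; Nwosu: $865; Ibarra: $147

Total billable hours = 5,825.
Pro-rata amounts: Becker 1,250/5,825 × $9,020 = 1,935.62; Marchetti 2,179/5,825 × $9,020 = 3,374.18; Orozco 944/5,825 × $9,020 = 1,461.78; Lindqvist 798/5,825 × $9,020 = 1,235.70; Nwosu 559/5,825 × $9,020 = 865.61; Ibarra 95/5,825 × $9,020 = 147.11.
After rounding ($1): Becker $1,936; Marchetti $3,374; Orozco $1,462; Lindqvist $1,236; Nwosu $866; Ibarra $147. Sum = $9,021.
Difference $9,020 − $9,021 = −$1 applied to Nwosu: Nwosu becomes $865.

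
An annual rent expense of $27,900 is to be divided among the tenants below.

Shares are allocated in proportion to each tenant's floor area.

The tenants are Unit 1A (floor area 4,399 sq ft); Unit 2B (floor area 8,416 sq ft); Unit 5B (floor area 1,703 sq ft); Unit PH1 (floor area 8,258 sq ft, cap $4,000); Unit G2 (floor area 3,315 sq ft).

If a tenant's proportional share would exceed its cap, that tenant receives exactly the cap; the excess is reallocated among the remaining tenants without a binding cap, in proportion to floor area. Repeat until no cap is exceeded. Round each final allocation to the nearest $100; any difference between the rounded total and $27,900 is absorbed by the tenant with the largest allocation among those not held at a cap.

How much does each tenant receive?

Floor area total: 26,091.
Proportional shares (ignoring caps): Unit 1A 4,704.00; Unit 2B 8,999.52; Unit 5B 1,821.08; Unit PH1 8,830.56; Unit G2 3,544.84.
Capped: Unit PH1 ($4,000); balance $23,900 reallocated over remaining floor area 17,833.
Shares after redistribution: Unit 1A 5,895.59 → $5,900; Unit 2B 11,279.22 → $11,300; Unit 5B 2,282.38 → $2,300; Unit G2 4,442.80 → $4,400.

Unit 1A: $5,900; Unit 2B: $11,300; Unit 5B: $2,300; Unit PH1: $4,000; Unit G2: $4,400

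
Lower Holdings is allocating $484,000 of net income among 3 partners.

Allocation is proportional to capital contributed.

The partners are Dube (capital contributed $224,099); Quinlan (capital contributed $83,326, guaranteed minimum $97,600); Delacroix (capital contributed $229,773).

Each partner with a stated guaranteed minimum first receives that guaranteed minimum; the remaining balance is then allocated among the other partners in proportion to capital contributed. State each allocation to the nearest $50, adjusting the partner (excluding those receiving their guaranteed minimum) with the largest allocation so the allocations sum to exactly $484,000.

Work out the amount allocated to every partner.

Dube: $190,800 · Quinlan: $97,600 · Delacroix: $195,600

Minimums first: Quinlan $97,600. Balance $386,400.
Balance split over remaining capital contributed 453,872: Dube 190,784.74 → $190,800; Delacroix 195,615.26 → $195,600.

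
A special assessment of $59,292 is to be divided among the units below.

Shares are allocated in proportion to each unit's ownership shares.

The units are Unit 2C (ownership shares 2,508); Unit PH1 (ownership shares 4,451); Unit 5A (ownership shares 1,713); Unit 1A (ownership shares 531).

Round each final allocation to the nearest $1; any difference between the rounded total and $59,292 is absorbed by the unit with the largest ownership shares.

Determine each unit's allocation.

Unit 2C: $16,158 · Unit PH1: $28,677 · Unit 5A: $11,036 · Unit 1A: $3,421

Sum of ownership shares: 9,203.
Raw shares: Unit 2C 2,508/9,203 × $59,292 = 16,158.25; Unit PH1 4,451/9,203 × $59,292 = 28,676.38; Unit 5A 1,713/9,203 × $59,292 = 11,036.31; Unit 1A 531/9,203 × $59,292 = 3,421.06.
At nearest $1: Unit 2C $16,158; Unit PH1 $28,676; Unit 5A $11,036; Unit 1A $3,421. Sum = $59,291.
Difference $59,292 − $59,291 = +$1 applied to largest ownership shares (Unit PH1): Unit PH1 becomes $28,677.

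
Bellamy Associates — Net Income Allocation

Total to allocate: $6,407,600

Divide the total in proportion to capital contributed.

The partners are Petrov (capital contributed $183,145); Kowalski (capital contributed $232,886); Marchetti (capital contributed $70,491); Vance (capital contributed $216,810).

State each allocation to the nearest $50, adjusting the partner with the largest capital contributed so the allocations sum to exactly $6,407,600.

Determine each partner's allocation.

Total capital contributed = 703,332.
Pro-rata amounts: Petrov 183,145/703,332 × $6,407,600 = 1,668,514.87; Kowalski 232,886/703,332 × $6,407,600 = 2,121,672.74; Marchetti 70,491/703,332 × $6,407,600 = 642,197.61; Vance 216,810/703,332 × $6,407,600 = 1,975,214.77.
After rounding ($50): Petrov $1,668,500; Kowalski $2,121,650; Marchetti $642,200; Vance $1,975,200. Sum = $6,407,550.
Difference $6,407,600 − $6,407,550 = +$50 applied to largest capital contributed (Kowalski): Kowalski becomes $2,121,700.

Petrov: $1,668,500 · Kowalski: $2,121,700 · Marchetti: $642,200 · Vance: $1,975,200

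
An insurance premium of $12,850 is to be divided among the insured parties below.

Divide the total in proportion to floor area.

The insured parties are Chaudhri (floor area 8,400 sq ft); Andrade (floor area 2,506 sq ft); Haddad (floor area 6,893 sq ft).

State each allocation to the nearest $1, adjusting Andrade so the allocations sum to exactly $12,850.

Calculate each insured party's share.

Chaudhri: $6,064 | Andrade: $1,810 | Haddad: $4,976

Total floor area = 17,799.
Pro-rata amounts: Chaudhri 8,400/17,799 × $12,850 = 6,064.39; Andrade 2,506/17,799 × $12,850 = 1,809.21; Haddad 6,893/17,799 × $12,850 = 4,976.41.
Rounded to nearest $1: Chaudhri $6,064; Andrade $1,809; Haddad $4,976. Sum = $12,849.
Difference $12,850 − $12,849 = +$1 applied to Andrade: Andrade becomes $1,810.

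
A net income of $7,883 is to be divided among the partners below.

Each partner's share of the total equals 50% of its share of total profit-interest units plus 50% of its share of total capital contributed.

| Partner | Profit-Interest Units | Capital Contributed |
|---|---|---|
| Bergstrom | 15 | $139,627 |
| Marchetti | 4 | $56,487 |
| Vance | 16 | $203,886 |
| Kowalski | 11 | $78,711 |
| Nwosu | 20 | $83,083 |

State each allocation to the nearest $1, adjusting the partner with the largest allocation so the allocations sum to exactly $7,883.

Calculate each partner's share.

Bergstrom: $1,875 | Marchetti: $635 | Vance: $2,387 | Kowalski: $1,209 | Nwosu: $1,777

Totals — profit-interest units 66, capital contributed 561,794.
Composite weights (50% profit-interest units + 50% capital contributed): Bergstrom 0.2379; Marchetti 0.0806; Vance 0.3027; Kowalski 0.1534; Nwosu 0.2255.
Unrounded shares: Bergstrom 1,875.41; Marchetti 635.19; Vance 2,385.96; Kowalski 1,209.15; Nwosu 1,777.30.
After rounding ($1): Bergstrom $1,875; Marchetti $635; Vance $2,386; Kowalski $1,209; Nwosu $1,777. Sum = $7,882.
Difference $7,883 − $7,882 = +$1 applied to largest allocation (Vance): Vance becomes $2,387.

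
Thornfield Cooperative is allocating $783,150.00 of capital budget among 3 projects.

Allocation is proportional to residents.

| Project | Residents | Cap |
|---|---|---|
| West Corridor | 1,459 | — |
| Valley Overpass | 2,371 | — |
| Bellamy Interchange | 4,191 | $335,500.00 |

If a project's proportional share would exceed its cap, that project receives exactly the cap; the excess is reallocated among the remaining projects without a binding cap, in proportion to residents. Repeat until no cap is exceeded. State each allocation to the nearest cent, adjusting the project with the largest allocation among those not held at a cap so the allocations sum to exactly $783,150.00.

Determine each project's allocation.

Sum of residents: 8,021.
Proportional shares (ignoring caps): West Corridor 142,453.0420; Valley Overpass 231,498.3980; Bellamy Interchange 409,198.5600.
Held at cap: Bellamy Interchange ($335,500.00); residual $447,650.00 reallocated over remaining residents 3,830.
Remaining shares: West Corridor 170,527.7676 → $170,527.77; Valley Overpass 277,122.2324 → $277,122.23.

West Corridor: $170,527.77 | Valley Overpass: $277,122.23 | Bellamy Interchange: $335,500.00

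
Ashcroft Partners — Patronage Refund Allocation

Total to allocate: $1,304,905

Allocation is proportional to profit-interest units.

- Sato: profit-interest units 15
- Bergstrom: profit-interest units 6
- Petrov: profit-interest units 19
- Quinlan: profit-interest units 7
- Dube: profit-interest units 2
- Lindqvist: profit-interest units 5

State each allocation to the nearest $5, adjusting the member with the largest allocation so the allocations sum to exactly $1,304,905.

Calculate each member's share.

Combined profit-interest units = 54.
Raw shares: Sato 15/54 × $1,304,905 = 362,473.61; Bergstrom 6/54 × $1,304,905 = 144,989.44; Petrov 19/54 × $1,304,905 = 459,133.24; Quinlan 7/54 × $1,304,905 = 169,154.35; Dube 2/54 × $1,304,905 = 48,329.81; Lindqvist 5/54 × $1,304,905 = 120,824.54.
At nearest $5: Sato $362,475; Bergstrom $144,990; Petrov $459,135; Quinlan $169,155; Dube $48,330; Lindqvist $120,825. Sum = $1,304,910.
Difference $1,304,905 − $1,304,910 = −$5 applied to largest allocation (Petrov): Petrov becomes $459,130.

Sato: $362,475; Bergstrom: $144,990; Petrov: $459,130; Quinlan: $169,155; Dube: $48,330; Lindqvist: $120,825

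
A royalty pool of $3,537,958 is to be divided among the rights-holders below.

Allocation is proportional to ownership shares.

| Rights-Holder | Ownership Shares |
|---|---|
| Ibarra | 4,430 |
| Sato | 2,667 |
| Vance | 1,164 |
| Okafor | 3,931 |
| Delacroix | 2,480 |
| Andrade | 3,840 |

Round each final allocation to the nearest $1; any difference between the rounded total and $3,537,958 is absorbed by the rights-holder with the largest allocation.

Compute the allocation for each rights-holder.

Ibarra: $846,649; Sato: $509,709; Vance: $222,460; Okafor: $751,281; Delacroix: $473,970; Andrade: $733,889

Combined ownership shares = 18,512.
Proportional shares: Ibarra 4,430/18,512 × $3,537,958 = 846,648.33; Sato 2,667/18,512 × $3,537,958 = 509,709.05; Vance 1,164/18,512 × $3,537,958 = 222,460.19; Okafor 3,931/18,512 × $3,537,958 = 751,280.95; Delacroix 2,480/18,512 × $3,537,958 = 473,970.17; Andrade 3,840/18,512 × $3,537,958 = 733,889.30.
At nearest $1: Ibarra $846,648; Sato $509,709; Vance $222,460; Okafor $751,281; Delacroix $473,970; Andrade $733,889. Sum = $3,537,957.
Difference $3,537,958 − $3,537,957 = +$1 applied to largest allocation (Ibarra): Ibarra becomes $846,649.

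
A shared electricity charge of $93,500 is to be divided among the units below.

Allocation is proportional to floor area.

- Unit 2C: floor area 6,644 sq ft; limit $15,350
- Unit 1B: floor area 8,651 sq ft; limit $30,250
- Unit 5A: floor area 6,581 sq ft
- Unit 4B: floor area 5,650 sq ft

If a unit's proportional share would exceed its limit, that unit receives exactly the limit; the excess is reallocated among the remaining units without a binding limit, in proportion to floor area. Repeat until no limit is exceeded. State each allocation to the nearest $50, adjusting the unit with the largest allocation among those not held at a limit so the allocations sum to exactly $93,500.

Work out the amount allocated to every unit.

Unit 2C: $15,350 | Unit 1B: $30,250 | Unit 5A: $25,750 | Unit 4B: $22,150

Sum of floor area: 27,526.
Unconstrained shares: Unit 2C 22,568.26; Unit 1B 29,385.62; Unit 5A 22,354.27; Unit 4B 19,191.85.
Cap binds for Unit 2C ($15,350); balance $78,150 reallocated over remaining floor area 20,882.
Cap binds for Unit 1B ($30,250); balance $47,900 reallocated over remaining floor area 12,231.
Redistributed shares: Unit 5A 25,773.03 → $25,750; Unit 4B 22,126.97 → $22,150.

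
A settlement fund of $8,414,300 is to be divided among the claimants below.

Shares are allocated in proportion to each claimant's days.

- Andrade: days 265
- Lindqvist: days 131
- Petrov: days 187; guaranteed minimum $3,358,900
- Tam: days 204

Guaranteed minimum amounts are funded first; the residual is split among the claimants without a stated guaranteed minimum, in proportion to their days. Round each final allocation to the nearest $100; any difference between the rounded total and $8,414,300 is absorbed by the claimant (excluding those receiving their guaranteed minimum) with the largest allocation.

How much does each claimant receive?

Andrade: $2,232,800; Lindqvist: $1,103,800; Petrov: $3,358,900; Tam: $1,718,800

Minimums first: Petrov $3,358,900. Remaining pool $5,055,400.
Remaining pool split over remaining days 600: Andrade 2,232,801.67 → $2,232,800; Lindqvist 1,103,762.33 → $1,103,800; Tam 1,718,836.00 → $1,718,800.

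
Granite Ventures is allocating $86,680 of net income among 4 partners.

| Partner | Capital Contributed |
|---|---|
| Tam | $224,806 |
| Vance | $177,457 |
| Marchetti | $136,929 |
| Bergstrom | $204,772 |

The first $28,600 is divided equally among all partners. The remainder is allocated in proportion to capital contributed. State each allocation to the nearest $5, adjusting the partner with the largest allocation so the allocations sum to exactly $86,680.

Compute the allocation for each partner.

Tam: $24,700 · Vance: $21,005 · Marchetti: $17,840 · Bergstrom: $23,135

Equal tier: $28,600 ÷ 4 = $7,150 apiece.
Remainder $58,080 by capital contributed (total 743,964): Tam 17,550.22 → $17,550; Vance 13,853.77 → $13,855; Marchetti 10,689.81 → $10,690; Bergstrom 15,986.20 → $15,985.
Totals: Tam $7,150 + $17,550 = $24,700; Vance $7,150 + $13,855 = $21,005; Marchetti $7,150 + $10,690 = $17,840; Bergstrom $7,150 + $15,985 = $23,135.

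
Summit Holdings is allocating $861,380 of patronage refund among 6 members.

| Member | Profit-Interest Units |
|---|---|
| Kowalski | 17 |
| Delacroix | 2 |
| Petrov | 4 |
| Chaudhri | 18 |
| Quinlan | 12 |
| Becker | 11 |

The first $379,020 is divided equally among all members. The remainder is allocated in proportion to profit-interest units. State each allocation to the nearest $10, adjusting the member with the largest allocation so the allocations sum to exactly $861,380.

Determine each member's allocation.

Kowalski: $191,300; Delacroix: $78,240; Petrov: $93,320; Chaudhri: $198,830; Quinlan: $153,610; Becker: $146,080

Equal tier: $379,020 ÷ 6 = $63,170 apiece.
Remainder $482,360 by profit-interest units (total 64): Kowalski 128,126.88 → $128,130; Delacroix 15,073.75 → $15,070; Petrov 30,147.50 → $30,150; Chaudhri 135,663.75 → $135,660; Quinlan 90,442.50 → $90,440; Becker 82,905.62 → $82,910.
Totals: Kowalski $63,170 + $128,130 = $191,300; Delacroix $63,170 + $15,070 = $78,240; Petrov $63,170 + $30,150 = $93,320; Chaudhri $63,170 + $135,660 = $198,830; Quinlan $63,170 + $90,440 = $153,610; Becker $63,170 + $82,910 = $146,080.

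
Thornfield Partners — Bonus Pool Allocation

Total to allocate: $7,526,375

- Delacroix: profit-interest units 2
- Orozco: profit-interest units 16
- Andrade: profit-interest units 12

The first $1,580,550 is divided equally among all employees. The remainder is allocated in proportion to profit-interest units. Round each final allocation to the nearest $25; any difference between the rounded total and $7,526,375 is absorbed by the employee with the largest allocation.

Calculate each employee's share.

$1,580,550 shared equally gives $526,850 per employee.
Remainder $5,945,825 by profit-interest units (total 30): Delacroix 396,388.33 → $396,400; Orozco 3,171,106.67 → $3,171,100; Andrade 2,378,330.00 → $2,378,325.
Totals: Delacroix $526,850 + $396,400 = $923,250; Orozco $526,850 + $3,171,100 = $3,697,950; Andrade $526,850 + $2,378,325 = $2,905,175.

Delacroix: $923,250 | Orozco: $3,697,950 | Andrade: $2,905,175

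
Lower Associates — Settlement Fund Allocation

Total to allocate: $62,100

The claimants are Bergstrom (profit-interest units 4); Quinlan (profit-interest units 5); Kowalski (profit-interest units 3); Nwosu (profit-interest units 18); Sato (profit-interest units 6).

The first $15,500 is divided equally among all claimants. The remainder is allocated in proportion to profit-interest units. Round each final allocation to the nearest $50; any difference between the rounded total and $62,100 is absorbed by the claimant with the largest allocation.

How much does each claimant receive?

Bergstrom: $8,300 · Quinlan: $9,550 · Kowalski: $7,000 · Nwosu: $26,400 · Sato: $10,850

First tranche $15,500 split equally: $3,100 each.
Remainder $46,600 by profit-interest units (total 36): Bergstrom 5,177.78 → $5,200; Quinlan 6,472.22 → $6,450; Kowalski 3,883.33 → $3,900; Nwosu 23,300.00 → $23,300; Sato 7,766.67 → $7,750.
Totals: Bergstrom $3,100 + $5,200 = $8,300; Quinlan $3,100 + $6,450 = $9,550; Kowalski $3,100 + $3,900 = $7,000; Nwosu $3,100 + $23,300 = $26,400; Sato $3,100 + $7,750 = $10,850.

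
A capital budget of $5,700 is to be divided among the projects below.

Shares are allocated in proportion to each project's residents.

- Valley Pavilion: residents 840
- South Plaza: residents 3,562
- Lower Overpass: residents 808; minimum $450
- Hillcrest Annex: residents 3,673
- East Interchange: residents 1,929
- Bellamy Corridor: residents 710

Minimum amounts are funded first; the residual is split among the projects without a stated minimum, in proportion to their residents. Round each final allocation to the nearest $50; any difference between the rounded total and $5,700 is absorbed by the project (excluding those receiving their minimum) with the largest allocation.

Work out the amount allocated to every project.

Guaranteed amounts: Lower Overpass $450. Residual $5,250.
Residual split over remaining residents 10,714: Valley Pavilion 411.61 → $400; South Plaza 1,745.43 → $1,750; Hillcrest Annex 1,799.82 → $1,800; East Interchange 945.24 → $950; Bellamy Corridor 347.91 → $350.

Valley Pavilion: $400 · South Plaza: $1,750 · Lower Overpass: $450 · Hillcrest Annex: $1,800 · East Interchange: $950 · Bellamy Corridor: $350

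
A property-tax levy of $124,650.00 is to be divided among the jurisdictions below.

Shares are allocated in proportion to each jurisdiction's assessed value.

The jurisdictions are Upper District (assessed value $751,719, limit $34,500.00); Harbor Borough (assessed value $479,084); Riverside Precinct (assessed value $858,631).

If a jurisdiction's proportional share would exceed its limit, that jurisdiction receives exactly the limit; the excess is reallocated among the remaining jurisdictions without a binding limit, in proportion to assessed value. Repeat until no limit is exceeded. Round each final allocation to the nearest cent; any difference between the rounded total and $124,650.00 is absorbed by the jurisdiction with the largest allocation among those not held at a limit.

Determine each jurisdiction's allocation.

Upper District: $34,500.00 · Harbor Borough: $32,285.97 · Riverside Precinct: $57,864.03

Total assessed value = 2,089,434.
Unconstrained shares: Upper District 44,845.5291; Harbor Borough 28,580.8600; Riverside Precinct 51,223.6109.
Held at cap: Upper District ($34,500.00); balance $90,150.00 reallocated over remaining assessed value 1,337,715.
Redistributed shares: Harbor Borough 32,285.9672 → $32,285.97; Riverside Precinct 57,864.0328 → $57,864.03.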